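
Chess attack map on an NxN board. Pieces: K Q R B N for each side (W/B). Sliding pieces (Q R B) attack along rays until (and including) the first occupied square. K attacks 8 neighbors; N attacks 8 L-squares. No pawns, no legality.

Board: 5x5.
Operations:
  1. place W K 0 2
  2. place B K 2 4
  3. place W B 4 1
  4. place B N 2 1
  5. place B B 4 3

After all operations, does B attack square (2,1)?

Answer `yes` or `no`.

Answer: yes

Derivation:
Op 1: place WK@(0,2)
Op 2: place BK@(2,4)
Op 3: place WB@(4,1)
Op 4: place BN@(2,1)
Op 5: place BB@(4,3)
Per-piece attacks for B:
  BN@(2,1): attacks (3,3) (4,2) (1,3) (0,2) (4,0) (0,0)
  BK@(2,4): attacks (2,3) (3,4) (1,4) (3,3) (1,3)
  BB@(4,3): attacks (3,4) (3,2) (2,1) [ray(-1,-1) blocked at (2,1)]
B attacks (2,1): yes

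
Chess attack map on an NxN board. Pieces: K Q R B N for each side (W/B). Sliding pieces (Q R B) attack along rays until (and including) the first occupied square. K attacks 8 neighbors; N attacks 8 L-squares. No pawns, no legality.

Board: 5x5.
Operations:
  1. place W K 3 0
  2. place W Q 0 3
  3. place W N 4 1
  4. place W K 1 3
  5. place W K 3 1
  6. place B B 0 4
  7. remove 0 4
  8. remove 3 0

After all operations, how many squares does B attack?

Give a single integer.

Answer: 0

Derivation:
Op 1: place WK@(3,0)
Op 2: place WQ@(0,3)
Op 3: place WN@(4,1)
Op 4: place WK@(1,3)
Op 5: place WK@(3,1)
Op 6: place BB@(0,4)
Op 7: remove (0,4)
Op 8: remove (3,0)
Per-piece attacks for B:
Union (0 distinct): (none)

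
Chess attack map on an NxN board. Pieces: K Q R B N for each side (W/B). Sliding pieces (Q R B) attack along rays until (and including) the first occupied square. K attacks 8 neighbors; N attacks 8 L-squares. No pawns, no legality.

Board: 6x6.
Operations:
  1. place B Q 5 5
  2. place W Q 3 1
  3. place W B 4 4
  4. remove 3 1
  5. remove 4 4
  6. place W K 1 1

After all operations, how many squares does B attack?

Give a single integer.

Op 1: place BQ@(5,5)
Op 2: place WQ@(3,1)
Op 3: place WB@(4,4)
Op 4: remove (3,1)
Op 5: remove (4,4)
Op 6: place WK@(1,1)
Per-piece attacks for B:
  BQ@(5,5): attacks (5,4) (5,3) (5,2) (5,1) (5,0) (4,5) (3,5) (2,5) (1,5) (0,5) (4,4) (3,3) (2,2) (1,1) [ray(-1,-1) blocked at (1,1)]
Union (14 distinct): (0,5) (1,1) (1,5) (2,2) (2,5) (3,3) (3,5) (4,4) (4,5) (5,0) (5,1) (5,2) (5,3) (5,4)

Answer: 14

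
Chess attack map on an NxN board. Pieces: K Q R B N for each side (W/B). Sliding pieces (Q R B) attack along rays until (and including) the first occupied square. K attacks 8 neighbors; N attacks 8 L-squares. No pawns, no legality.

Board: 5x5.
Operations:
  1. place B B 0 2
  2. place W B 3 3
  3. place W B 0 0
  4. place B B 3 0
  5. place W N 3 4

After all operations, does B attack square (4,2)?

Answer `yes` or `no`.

Op 1: place BB@(0,2)
Op 2: place WB@(3,3)
Op 3: place WB@(0,0)
Op 4: place BB@(3,0)
Op 5: place WN@(3,4)
Per-piece attacks for B:
  BB@(0,2): attacks (1,3) (2,4) (1,1) (2,0)
  BB@(3,0): attacks (4,1) (2,1) (1,2) (0,3)
B attacks (4,2): no

Answer: no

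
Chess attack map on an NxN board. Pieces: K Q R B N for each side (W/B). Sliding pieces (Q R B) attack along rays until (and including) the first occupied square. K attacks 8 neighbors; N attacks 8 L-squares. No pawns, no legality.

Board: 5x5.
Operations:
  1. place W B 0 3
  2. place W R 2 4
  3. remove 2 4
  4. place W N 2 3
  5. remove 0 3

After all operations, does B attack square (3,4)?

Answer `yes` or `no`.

Op 1: place WB@(0,3)
Op 2: place WR@(2,4)
Op 3: remove (2,4)
Op 4: place WN@(2,3)
Op 5: remove (0,3)
Per-piece attacks for B:
B attacks (3,4): no

Answer: no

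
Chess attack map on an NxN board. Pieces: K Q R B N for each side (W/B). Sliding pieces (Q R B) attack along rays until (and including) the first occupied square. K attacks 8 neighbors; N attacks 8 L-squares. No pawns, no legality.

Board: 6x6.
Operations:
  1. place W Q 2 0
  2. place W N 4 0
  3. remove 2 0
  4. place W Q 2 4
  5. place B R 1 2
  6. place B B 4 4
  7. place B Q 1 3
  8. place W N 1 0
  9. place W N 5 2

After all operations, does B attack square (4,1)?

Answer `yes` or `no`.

Answer: no

Derivation:
Op 1: place WQ@(2,0)
Op 2: place WN@(4,0)
Op 3: remove (2,0)
Op 4: place WQ@(2,4)
Op 5: place BR@(1,2)
Op 6: place BB@(4,4)
Op 7: place BQ@(1,3)
Op 8: place WN@(1,0)
Op 9: place WN@(5,2)
Per-piece attacks for B:
  BR@(1,2): attacks (1,3) (1,1) (1,0) (2,2) (3,2) (4,2) (5,2) (0,2) [ray(0,1) blocked at (1,3); ray(0,-1) blocked at (1,0); ray(1,0) blocked at (5,2)]
  BQ@(1,3): attacks (1,4) (1,5) (1,2) (2,3) (3,3) (4,3) (5,3) (0,3) (2,4) (2,2) (3,1) (4,0) (0,4) (0,2) [ray(0,-1) blocked at (1,2); ray(1,1) blocked at (2,4); ray(1,-1) blocked at (4,0)]
  BB@(4,4): attacks (5,5) (5,3) (3,5) (3,3) (2,2) (1,1) (0,0)
B attacks (4,1): no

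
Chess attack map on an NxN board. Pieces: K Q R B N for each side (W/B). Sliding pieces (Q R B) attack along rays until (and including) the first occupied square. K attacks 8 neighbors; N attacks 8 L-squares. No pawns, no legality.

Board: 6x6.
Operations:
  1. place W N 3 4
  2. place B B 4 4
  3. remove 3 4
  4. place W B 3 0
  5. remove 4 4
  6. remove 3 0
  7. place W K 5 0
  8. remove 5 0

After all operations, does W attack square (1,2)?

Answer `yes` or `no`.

Answer: no

Derivation:
Op 1: place WN@(3,4)
Op 2: place BB@(4,4)
Op 3: remove (3,4)
Op 4: place WB@(3,0)
Op 5: remove (4,4)
Op 6: remove (3,0)
Op 7: place WK@(5,0)
Op 8: remove (5,0)
Per-piece attacks for W:
W attacks (1,2): no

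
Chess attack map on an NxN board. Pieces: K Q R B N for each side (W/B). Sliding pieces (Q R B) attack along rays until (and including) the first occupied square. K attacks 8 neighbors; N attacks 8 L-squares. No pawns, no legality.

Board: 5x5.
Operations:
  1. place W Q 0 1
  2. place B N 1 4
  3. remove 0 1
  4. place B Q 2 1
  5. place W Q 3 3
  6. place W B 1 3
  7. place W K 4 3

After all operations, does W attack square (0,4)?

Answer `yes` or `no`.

Op 1: place WQ@(0,1)
Op 2: place BN@(1,4)
Op 3: remove (0,1)
Op 4: place BQ@(2,1)
Op 5: place WQ@(3,3)
Op 6: place WB@(1,3)
Op 7: place WK@(4,3)
Per-piece attacks for W:
  WB@(1,3): attacks (2,4) (2,2) (3,1) (4,0) (0,4) (0,2)
  WQ@(3,3): attacks (3,4) (3,2) (3,1) (3,0) (4,3) (2,3) (1,3) (4,4) (4,2) (2,4) (2,2) (1,1) (0,0) [ray(1,0) blocked at (4,3); ray(-1,0) blocked at (1,3)]
  WK@(4,3): attacks (4,4) (4,2) (3,3) (3,4) (3,2)
W attacks (0,4): yes

Answer: yes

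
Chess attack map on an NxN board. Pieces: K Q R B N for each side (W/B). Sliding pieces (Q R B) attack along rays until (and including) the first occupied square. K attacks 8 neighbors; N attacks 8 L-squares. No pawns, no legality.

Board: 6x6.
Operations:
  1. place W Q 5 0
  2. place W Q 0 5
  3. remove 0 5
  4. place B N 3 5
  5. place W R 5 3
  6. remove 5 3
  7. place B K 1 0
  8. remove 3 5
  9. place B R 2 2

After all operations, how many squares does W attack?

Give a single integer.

Answer: 14

Derivation:
Op 1: place WQ@(5,0)
Op 2: place WQ@(0,5)
Op 3: remove (0,5)
Op 4: place BN@(3,5)
Op 5: place WR@(5,3)
Op 6: remove (5,3)
Op 7: place BK@(1,0)
Op 8: remove (3,5)
Op 9: place BR@(2,2)
Per-piece attacks for W:
  WQ@(5,0): attacks (5,1) (5,2) (5,3) (5,4) (5,5) (4,0) (3,0) (2,0) (1,0) (4,1) (3,2) (2,3) (1,4) (0,5) [ray(-1,0) blocked at (1,0)]
Union (14 distinct): (0,5) (1,0) (1,4) (2,0) (2,3) (3,0) (3,2) (4,0) (4,1) (5,1) (5,2) (5,3) (5,4) (5,5)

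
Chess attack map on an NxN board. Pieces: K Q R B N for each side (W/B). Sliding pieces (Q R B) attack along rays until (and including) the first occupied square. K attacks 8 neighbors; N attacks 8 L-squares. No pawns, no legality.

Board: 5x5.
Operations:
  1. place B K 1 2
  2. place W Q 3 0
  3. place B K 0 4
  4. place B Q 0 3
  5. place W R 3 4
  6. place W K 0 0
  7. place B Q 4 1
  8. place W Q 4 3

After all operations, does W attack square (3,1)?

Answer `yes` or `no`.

Answer: yes

Derivation:
Op 1: place BK@(1,2)
Op 2: place WQ@(3,0)
Op 3: place BK@(0,4)
Op 4: place BQ@(0,3)
Op 5: place WR@(3,4)
Op 6: place WK@(0,0)
Op 7: place BQ@(4,1)
Op 8: place WQ@(4,3)
Per-piece attacks for W:
  WK@(0,0): attacks (0,1) (1,0) (1,1)
  WQ@(3,0): attacks (3,1) (3,2) (3,3) (3,4) (4,0) (2,0) (1,0) (0,0) (4,1) (2,1) (1,2) [ray(0,1) blocked at (3,4); ray(-1,0) blocked at (0,0); ray(1,1) blocked at (4,1); ray(-1,1) blocked at (1,2)]
  WR@(3,4): attacks (3,3) (3,2) (3,1) (3,0) (4,4) (2,4) (1,4) (0,4) [ray(0,-1) blocked at (3,0); ray(-1,0) blocked at (0,4)]
  WQ@(4,3): attacks (4,4) (4,2) (4,1) (3,3) (2,3) (1,3) (0,3) (3,4) (3,2) (2,1) (1,0) [ray(0,-1) blocked at (4,1); ray(-1,0) blocked at (0,3); ray(-1,1) blocked at (3,4)]
W attacks (3,1): yes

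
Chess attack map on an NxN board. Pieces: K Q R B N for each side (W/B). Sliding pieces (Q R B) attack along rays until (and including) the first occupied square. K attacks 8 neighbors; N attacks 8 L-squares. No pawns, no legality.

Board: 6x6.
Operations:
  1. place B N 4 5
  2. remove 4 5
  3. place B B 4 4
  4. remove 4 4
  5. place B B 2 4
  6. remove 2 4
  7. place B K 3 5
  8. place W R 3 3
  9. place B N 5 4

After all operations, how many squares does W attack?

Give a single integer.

Op 1: place BN@(4,5)
Op 2: remove (4,5)
Op 3: place BB@(4,4)
Op 4: remove (4,4)
Op 5: place BB@(2,4)
Op 6: remove (2,4)
Op 7: place BK@(3,5)
Op 8: place WR@(3,3)
Op 9: place BN@(5,4)
Per-piece attacks for W:
  WR@(3,3): attacks (3,4) (3,5) (3,2) (3,1) (3,0) (4,3) (5,3) (2,3) (1,3) (0,3) [ray(0,1) blocked at (3,5)]
Union (10 distinct): (0,3) (1,3) (2,3) (3,0) (3,1) (3,2) (3,4) (3,5) (4,3) (5,3)

Answer: 10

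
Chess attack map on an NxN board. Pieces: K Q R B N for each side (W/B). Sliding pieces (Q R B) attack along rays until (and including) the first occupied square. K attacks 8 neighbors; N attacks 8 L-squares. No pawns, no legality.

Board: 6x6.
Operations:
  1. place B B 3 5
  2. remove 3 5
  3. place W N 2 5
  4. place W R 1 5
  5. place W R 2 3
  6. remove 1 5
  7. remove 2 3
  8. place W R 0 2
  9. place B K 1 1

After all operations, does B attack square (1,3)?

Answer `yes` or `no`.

Answer: no

Derivation:
Op 1: place BB@(3,5)
Op 2: remove (3,5)
Op 3: place WN@(2,5)
Op 4: place WR@(1,5)
Op 5: place WR@(2,3)
Op 6: remove (1,5)
Op 7: remove (2,3)
Op 8: place WR@(0,2)
Op 9: place BK@(1,1)
Per-piece attacks for B:
  BK@(1,1): attacks (1,2) (1,0) (2,1) (0,1) (2,2) (2,0) (0,2) (0,0)
B attacks (1,3): no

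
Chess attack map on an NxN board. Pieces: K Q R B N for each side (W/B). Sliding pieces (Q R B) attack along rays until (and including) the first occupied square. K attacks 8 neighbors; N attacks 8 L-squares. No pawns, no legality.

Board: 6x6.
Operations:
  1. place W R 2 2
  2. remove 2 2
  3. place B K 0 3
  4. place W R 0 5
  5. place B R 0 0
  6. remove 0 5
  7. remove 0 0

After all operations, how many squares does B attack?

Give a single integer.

Op 1: place WR@(2,2)
Op 2: remove (2,2)
Op 3: place BK@(0,3)
Op 4: place WR@(0,5)
Op 5: place BR@(0,0)
Op 6: remove (0,5)
Op 7: remove (0,0)
Per-piece attacks for B:
  BK@(0,3): attacks (0,4) (0,2) (1,3) (1,4) (1,2)
Union (5 distinct): (0,2) (0,4) (1,2) (1,3) (1,4)

Answer: 5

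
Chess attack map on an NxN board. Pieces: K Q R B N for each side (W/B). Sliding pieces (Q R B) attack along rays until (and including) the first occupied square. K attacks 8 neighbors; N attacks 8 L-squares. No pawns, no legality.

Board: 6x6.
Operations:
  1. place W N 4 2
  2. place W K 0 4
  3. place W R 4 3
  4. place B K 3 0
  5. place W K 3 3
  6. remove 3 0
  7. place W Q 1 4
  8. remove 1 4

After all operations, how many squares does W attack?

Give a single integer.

Op 1: place WN@(4,2)
Op 2: place WK@(0,4)
Op 3: place WR@(4,3)
Op 4: place BK@(3,0)
Op 5: place WK@(3,3)
Op 6: remove (3,0)
Op 7: place WQ@(1,4)
Op 8: remove (1,4)
Per-piece attacks for W:
  WK@(0,4): attacks (0,5) (0,3) (1,4) (1,5) (1,3)
  WK@(3,3): attacks (3,4) (3,2) (4,3) (2,3) (4,4) (4,2) (2,4) (2,2)
  WN@(4,2): attacks (5,4) (3,4) (2,3) (5,0) (3,0) (2,1)
  WR@(4,3): attacks (4,4) (4,5) (4,2) (5,3) (3,3) [ray(0,-1) blocked at (4,2); ray(-1,0) blocked at (3,3)]
Union (20 distinct): (0,3) (0,5) (1,3) (1,4) (1,5) (2,1) (2,2) (2,3) (2,4) (3,0) (3,2) (3,3) (3,4) (4,2) (4,3) (4,4) (4,5) (5,0) (5,3) (5,4)

Answer: 20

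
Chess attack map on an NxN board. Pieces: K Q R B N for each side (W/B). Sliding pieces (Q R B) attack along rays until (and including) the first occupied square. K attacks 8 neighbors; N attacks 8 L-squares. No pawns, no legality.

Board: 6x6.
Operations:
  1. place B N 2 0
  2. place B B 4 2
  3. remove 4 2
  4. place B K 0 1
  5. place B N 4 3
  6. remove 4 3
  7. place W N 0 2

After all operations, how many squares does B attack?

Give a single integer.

Op 1: place BN@(2,0)
Op 2: place BB@(4,2)
Op 3: remove (4,2)
Op 4: place BK@(0,1)
Op 5: place BN@(4,3)
Op 6: remove (4,3)
Op 7: place WN@(0,2)
Per-piece attacks for B:
  BK@(0,1): attacks (0,2) (0,0) (1,1) (1,2) (1,0)
  BN@(2,0): attacks (3,2) (4,1) (1,2) (0,1)
Union (8 distinct): (0,0) (0,1) (0,2) (1,0) (1,1) (1,2) (3,2) (4,1)

Answer: 8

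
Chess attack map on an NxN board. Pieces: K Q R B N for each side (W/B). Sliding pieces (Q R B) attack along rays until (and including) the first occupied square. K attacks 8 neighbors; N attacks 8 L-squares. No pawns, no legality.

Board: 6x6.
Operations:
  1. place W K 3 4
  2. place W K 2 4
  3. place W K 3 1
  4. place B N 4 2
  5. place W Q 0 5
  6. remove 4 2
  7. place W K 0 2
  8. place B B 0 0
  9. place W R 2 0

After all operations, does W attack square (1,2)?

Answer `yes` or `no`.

Answer: yes

Derivation:
Op 1: place WK@(3,4)
Op 2: place WK@(2,4)
Op 3: place WK@(3,1)
Op 4: place BN@(4,2)
Op 5: place WQ@(0,5)
Op 6: remove (4,2)
Op 7: place WK@(0,2)
Op 8: place BB@(0,0)
Op 9: place WR@(2,0)
Per-piece attacks for W:
  WK@(0,2): attacks (0,3) (0,1) (1,2) (1,3) (1,1)
  WQ@(0,5): attacks (0,4) (0,3) (0,2) (1,5) (2,5) (3,5) (4,5) (5,5) (1,4) (2,3) (3,2) (4,1) (5,0) [ray(0,-1) blocked at (0,2)]
  WR@(2,0): attacks (2,1) (2,2) (2,3) (2,4) (3,0) (4,0) (5,0) (1,0) (0,0) [ray(0,1) blocked at (2,4); ray(-1,0) blocked at (0,0)]
  WK@(2,4): attacks (2,5) (2,3) (3,4) (1,4) (3,5) (3,3) (1,5) (1,3)
  WK@(3,1): attacks (3,2) (3,0) (4,1) (2,1) (4,2) (4,0) (2,2) (2,0)
  WK@(3,4): attacks (3,5) (3,3) (4,4) (2,4) (4,5) (4,3) (2,5) (2,3)
W attacks (1,2): yes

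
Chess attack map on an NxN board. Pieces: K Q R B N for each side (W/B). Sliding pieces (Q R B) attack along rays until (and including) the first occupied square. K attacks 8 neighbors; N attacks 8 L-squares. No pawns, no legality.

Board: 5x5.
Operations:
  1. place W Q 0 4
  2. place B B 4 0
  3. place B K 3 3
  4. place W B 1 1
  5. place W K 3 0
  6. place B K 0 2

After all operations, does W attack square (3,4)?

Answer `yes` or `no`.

Op 1: place WQ@(0,4)
Op 2: place BB@(4,0)
Op 3: place BK@(3,3)
Op 4: place WB@(1,1)
Op 5: place WK@(3,0)
Op 6: place BK@(0,2)
Per-piece attacks for W:
  WQ@(0,4): attacks (0,3) (0,2) (1,4) (2,4) (3,4) (4,4) (1,3) (2,2) (3,1) (4,0) [ray(0,-1) blocked at (0,2); ray(1,-1) blocked at (4,0)]
  WB@(1,1): attacks (2,2) (3,3) (2,0) (0,2) (0,0) [ray(1,1) blocked at (3,3); ray(-1,1) blocked at (0,2)]
  WK@(3,0): attacks (3,1) (4,0) (2,0) (4,1) (2,1)
W attacks (3,4): yes

Answer: yes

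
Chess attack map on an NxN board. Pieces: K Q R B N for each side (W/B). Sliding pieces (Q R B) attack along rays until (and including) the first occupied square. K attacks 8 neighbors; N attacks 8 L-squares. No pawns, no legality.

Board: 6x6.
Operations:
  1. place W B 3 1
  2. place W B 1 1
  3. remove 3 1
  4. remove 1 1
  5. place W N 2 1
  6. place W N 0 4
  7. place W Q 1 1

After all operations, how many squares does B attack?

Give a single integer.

Answer: 0

Derivation:
Op 1: place WB@(3,1)
Op 2: place WB@(1,1)
Op 3: remove (3,1)
Op 4: remove (1,1)
Op 5: place WN@(2,1)
Op 6: place WN@(0,4)
Op 7: place WQ@(1,1)
Per-piece attacks for B:
Union (0 distinct): (none)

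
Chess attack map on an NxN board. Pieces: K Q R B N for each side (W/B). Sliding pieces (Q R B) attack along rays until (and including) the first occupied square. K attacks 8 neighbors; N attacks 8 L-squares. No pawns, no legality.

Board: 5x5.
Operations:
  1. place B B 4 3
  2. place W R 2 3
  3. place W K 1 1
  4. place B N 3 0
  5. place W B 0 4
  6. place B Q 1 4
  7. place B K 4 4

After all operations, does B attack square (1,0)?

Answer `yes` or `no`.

Answer: yes

Derivation:
Op 1: place BB@(4,3)
Op 2: place WR@(2,3)
Op 3: place WK@(1,1)
Op 4: place BN@(3,0)
Op 5: place WB@(0,4)
Op 6: place BQ@(1,4)
Op 7: place BK@(4,4)
Per-piece attacks for B:
  BQ@(1,4): attacks (1,3) (1,2) (1,1) (2,4) (3,4) (4,4) (0,4) (2,3) (0,3) [ray(0,-1) blocked at (1,1); ray(1,0) blocked at (4,4); ray(-1,0) blocked at (0,4); ray(1,-1) blocked at (2,3)]
  BN@(3,0): attacks (4,2) (2,2) (1,1)
  BB@(4,3): attacks (3,4) (3,2) (2,1) (1,0)
  BK@(4,4): attacks (4,3) (3,4) (3,3)
B attacks (1,0): yes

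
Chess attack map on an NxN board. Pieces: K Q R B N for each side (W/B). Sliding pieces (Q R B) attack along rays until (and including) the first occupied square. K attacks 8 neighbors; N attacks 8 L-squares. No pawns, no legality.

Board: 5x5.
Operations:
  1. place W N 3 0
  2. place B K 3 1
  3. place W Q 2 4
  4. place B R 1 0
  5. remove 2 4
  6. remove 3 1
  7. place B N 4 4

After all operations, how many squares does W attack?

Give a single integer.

Answer: 3

Derivation:
Op 1: place WN@(3,0)
Op 2: place BK@(3,1)
Op 3: place WQ@(2,4)
Op 4: place BR@(1,0)
Op 5: remove (2,4)
Op 6: remove (3,1)
Op 7: place BN@(4,4)
Per-piece attacks for W:
  WN@(3,0): attacks (4,2) (2,2) (1,1)
Union (3 distinct): (1,1) (2,2) (4,2)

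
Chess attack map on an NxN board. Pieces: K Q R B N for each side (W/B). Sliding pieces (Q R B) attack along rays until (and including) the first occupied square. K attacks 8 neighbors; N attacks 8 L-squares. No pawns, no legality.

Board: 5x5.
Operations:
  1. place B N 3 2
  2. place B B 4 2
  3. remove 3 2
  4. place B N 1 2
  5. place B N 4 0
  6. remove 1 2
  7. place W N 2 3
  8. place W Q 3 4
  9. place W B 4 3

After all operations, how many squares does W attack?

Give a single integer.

Op 1: place BN@(3,2)
Op 2: place BB@(4,2)
Op 3: remove (3,2)
Op 4: place BN@(1,2)
Op 5: place BN@(4,0)
Op 6: remove (1,2)
Op 7: place WN@(2,3)
Op 8: place WQ@(3,4)
Op 9: place WB@(4,3)
Per-piece attacks for W:
  WN@(2,3): attacks (4,4) (0,4) (3,1) (4,2) (1,1) (0,2)
  WQ@(3,4): attacks (3,3) (3,2) (3,1) (3,0) (4,4) (2,4) (1,4) (0,4) (4,3) (2,3) [ray(1,-1) blocked at (4,3); ray(-1,-1) blocked at (2,3)]
  WB@(4,3): attacks (3,4) (3,2) (2,1) (1,0) [ray(-1,1) blocked at (3,4)]
Union (16 distinct): (0,2) (0,4) (1,0) (1,1) (1,4) (2,1) (2,3) (2,4) (3,0) (3,1) (3,2) (3,3) (3,4) (4,2) (4,3) (4,4)

Answer: 16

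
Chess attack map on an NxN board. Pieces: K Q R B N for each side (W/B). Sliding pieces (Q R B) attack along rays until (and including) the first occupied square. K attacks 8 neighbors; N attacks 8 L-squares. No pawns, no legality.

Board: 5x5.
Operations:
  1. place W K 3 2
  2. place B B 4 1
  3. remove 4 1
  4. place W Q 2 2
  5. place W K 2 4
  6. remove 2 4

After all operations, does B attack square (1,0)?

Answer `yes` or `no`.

Answer: no

Derivation:
Op 1: place WK@(3,2)
Op 2: place BB@(4,1)
Op 3: remove (4,1)
Op 4: place WQ@(2,2)
Op 5: place WK@(2,4)
Op 6: remove (2,4)
Per-piece attacks for B:
B attacks (1,0): no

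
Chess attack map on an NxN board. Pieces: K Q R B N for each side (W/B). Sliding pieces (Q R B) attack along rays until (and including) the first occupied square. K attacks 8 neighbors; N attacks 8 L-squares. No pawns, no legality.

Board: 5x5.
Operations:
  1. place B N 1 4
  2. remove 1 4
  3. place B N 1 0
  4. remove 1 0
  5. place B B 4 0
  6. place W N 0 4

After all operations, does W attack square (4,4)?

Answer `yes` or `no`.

Answer: no

Derivation:
Op 1: place BN@(1,4)
Op 2: remove (1,4)
Op 3: place BN@(1,0)
Op 4: remove (1,0)
Op 5: place BB@(4,0)
Op 6: place WN@(0,4)
Per-piece attacks for W:
  WN@(0,4): attacks (1,2) (2,3)
W attacks (4,4): no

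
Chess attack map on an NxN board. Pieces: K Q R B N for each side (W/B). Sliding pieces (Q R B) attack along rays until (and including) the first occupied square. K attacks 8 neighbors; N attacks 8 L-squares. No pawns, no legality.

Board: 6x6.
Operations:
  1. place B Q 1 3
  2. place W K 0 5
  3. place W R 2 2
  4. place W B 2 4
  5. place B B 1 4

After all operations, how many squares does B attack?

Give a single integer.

Answer: 18

Derivation:
Op 1: place BQ@(1,3)
Op 2: place WK@(0,5)
Op 3: place WR@(2,2)
Op 4: place WB@(2,4)
Op 5: place BB@(1,4)
Per-piece attacks for B:
  BQ@(1,3): attacks (1,4) (1,2) (1,1) (1,0) (2,3) (3,3) (4,3) (5,3) (0,3) (2,4) (2,2) (0,4) (0,2) [ray(0,1) blocked at (1,4); ray(1,1) blocked at (2,4); ray(1,-1) blocked at (2,2)]
  BB@(1,4): attacks (2,5) (2,3) (3,2) (4,1) (5,0) (0,5) (0,3) [ray(-1,1) blocked at (0,5)]
Union (18 distinct): (0,2) (0,3) (0,4) (0,5) (1,0) (1,1) (1,2) (1,4) (2,2) (2,3) (2,4) (2,5) (3,2) (3,3) (4,1) (4,3) (5,0) (5,3)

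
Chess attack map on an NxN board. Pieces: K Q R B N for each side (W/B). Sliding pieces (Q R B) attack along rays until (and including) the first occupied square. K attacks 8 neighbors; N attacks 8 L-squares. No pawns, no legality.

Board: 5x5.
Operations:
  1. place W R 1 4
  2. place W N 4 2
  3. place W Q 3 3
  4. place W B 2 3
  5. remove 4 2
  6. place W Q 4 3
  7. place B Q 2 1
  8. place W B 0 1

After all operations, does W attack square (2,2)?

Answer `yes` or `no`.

Op 1: place WR@(1,4)
Op 2: place WN@(4,2)
Op 3: place WQ@(3,3)
Op 4: place WB@(2,3)
Op 5: remove (4,2)
Op 6: place WQ@(4,3)
Op 7: place BQ@(2,1)
Op 8: place WB@(0,1)
Per-piece attacks for W:
  WB@(0,1): attacks (1,2) (2,3) (1,0) [ray(1,1) blocked at (2,3)]
  WR@(1,4): attacks (1,3) (1,2) (1,1) (1,0) (2,4) (3,4) (4,4) (0,4)
  WB@(2,3): attacks (3,4) (3,2) (4,1) (1,4) (1,2) (0,1) [ray(-1,1) blocked at (1,4); ray(-1,-1) blocked at (0,1)]
  WQ@(3,3): attacks (3,4) (3,2) (3,1) (3,0) (4,3) (2,3) (4,4) (4,2) (2,4) (2,2) (1,1) (0,0) [ray(1,0) blocked at (4,3); ray(-1,0) blocked at (2,3)]
  WQ@(4,3): attacks (4,4) (4,2) (4,1) (4,0) (3,3) (3,4) (3,2) (2,1) [ray(-1,0) blocked at (3,3); ray(-1,-1) blocked at (2,1)]
W attacks (2,2): yes

Answer: yes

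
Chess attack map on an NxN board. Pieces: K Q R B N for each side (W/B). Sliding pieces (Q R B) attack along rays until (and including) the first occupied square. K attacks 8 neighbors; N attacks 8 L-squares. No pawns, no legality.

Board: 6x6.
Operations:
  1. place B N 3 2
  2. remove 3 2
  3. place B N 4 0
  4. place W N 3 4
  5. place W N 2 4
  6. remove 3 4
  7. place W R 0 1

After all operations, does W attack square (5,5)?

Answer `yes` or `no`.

Answer: no

Derivation:
Op 1: place BN@(3,2)
Op 2: remove (3,2)
Op 3: place BN@(4,0)
Op 4: place WN@(3,4)
Op 5: place WN@(2,4)
Op 6: remove (3,4)
Op 7: place WR@(0,1)
Per-piece attacks for W:
  WR@(0,1): attacks (0,2) (0,3) (0,4) (0,5) (0,0) (1,1) (2,1) (3,1) (4,1) (5,1)
  WN@(2,4): attacks (4,5) (0,5) (3,2) (4,3) (1,2) (0,3)
W attacks (5,5): no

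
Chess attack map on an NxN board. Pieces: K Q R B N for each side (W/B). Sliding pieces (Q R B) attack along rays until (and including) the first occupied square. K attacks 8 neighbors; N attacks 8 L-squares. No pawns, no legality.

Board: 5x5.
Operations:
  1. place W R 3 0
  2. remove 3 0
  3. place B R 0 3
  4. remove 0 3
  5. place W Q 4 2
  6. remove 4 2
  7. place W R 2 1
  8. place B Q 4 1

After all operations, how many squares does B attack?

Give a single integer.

Op 1: place WR@(3,0)
Op 2: remove (3,0)
Op 3: place BR@(0,3)
Op 4: remove (0,3)
Op 5: place WQ@(4,2)
Op 6: remove (4,2)
Op 7: place WR@(2,1)
Op 8: place BQ@(4,1)
Per-piece attacks for B:
  BQ@(4,1): attacks (4,2) (4,3) (4,4) (4,0) (3,1) (2,1) (3,2) (2,3) (1,4) (3,0) [ray(-1,0) blocked at (2,1)]
Union (10 distinct): (1,4) (2,1) (2,3) (3,0) (3,1) (3,2) (4,0) (4,2) (4,3) (4,4)

Answer: 10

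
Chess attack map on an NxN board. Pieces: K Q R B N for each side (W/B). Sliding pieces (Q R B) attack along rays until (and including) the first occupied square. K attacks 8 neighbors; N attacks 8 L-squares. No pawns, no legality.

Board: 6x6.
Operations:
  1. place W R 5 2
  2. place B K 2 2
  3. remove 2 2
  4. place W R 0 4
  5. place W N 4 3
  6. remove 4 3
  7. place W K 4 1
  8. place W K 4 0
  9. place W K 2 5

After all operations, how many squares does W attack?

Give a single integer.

Op 1: place WR@(5,2)
Op 2: place BK@(2,2)
Op 3: remove (2,2)
Op 4: place WR@(0,4)
Op 5: place WN@(4,3)
Op 6: remove (4,3)
Op 7: place WK@(4,1)
Op 8: place WK@(4,0)
Op 9: place WK@(2,5)
Per-piece attacks for W:
  WR@(0,4): attacks (0,5) (0,3) (0,2) (0,1) (0,0) (1,4) (2,4) (3,4) (4,4) (5,4)
  WK@(2,5): attacks (2,4) (3,5) (1,5) (3,4) (1,4)
  WK@(4,0): attacks (4,1) (5,0) (3,0) (5,1) (3,1)
  WK@(4,1): attacks (4,2) (4,0) (5,1) (3,1) (5,2) (5,0) (3,2) (3,0)
  WR@(5,2): attacks (5,3) (5,4) (5,5) (5,1) (5,0) (4,2) (3,2) (2,2) (1,2) (0,2)
Union (25 distinct): (0,0) (0,1) (0,2) (0,3) (0,5) (1,2) (1,4) (1,5) (2,2) (2,4) (3,0) (3,1) (3,2) (3,4) (3,5) (4,0) (4,1) (4,2) (4,4) (5,0) (5,1) (5,2) (5,3) (5,4) (5,5)

Answer: 25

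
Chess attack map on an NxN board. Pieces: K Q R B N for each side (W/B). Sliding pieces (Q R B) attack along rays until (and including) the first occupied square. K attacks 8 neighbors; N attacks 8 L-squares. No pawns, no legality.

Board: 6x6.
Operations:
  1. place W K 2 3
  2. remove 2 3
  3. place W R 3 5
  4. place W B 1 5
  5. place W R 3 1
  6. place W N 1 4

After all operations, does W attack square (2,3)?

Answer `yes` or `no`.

Answer: no

Derivation:
Op 1: place WK@(2,3)
Op 2: remove (2,3)
Op 3: place WR@(3,5)
Op 4: place WB@(1,5)
Op 5: place WR@(3,1)
Op 6: place WN@(1,4)
Per-piece attacks for W:
  WN@(1,4): attacks (3,5) (2,2) (3,3) (0,2)
  WB@(1,5): attacks (2,4) (3,3) (4,2) (5,1) (0,4)
  WR@(3,1): attacks (3,2) (3,3) (3,4) (3,5) (3,0) (4,1) (5,1) (2,1) (1,1) (0,1) [ray(0,1) blocked at (3,5)]
  WR@(3,5): attacks (3,4) (3,3) (3,2) (3,1) (4,5) (5,5) (2,5) (1,5) [ray(0,-1) blocked at (3,1); ray(-1,0) blocked at (1,5)]
W attacks (2,3): no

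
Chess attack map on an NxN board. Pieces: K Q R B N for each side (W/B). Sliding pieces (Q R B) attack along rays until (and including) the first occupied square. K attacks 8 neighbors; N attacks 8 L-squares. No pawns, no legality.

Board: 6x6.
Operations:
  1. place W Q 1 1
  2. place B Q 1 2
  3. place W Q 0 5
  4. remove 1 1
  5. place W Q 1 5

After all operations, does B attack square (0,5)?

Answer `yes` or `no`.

Op 1: place WQ@(1,1)
Op 2: place BQ@(1,2)
Op 3: place WQ@(0,5)
Op 4: remove (1,1)
Op 5: place WQ@(1,5)
Per-piece attacks for B:
  BQ@(1,2): attacks (1,3) (1,4) (1,5) (1,1) (1,0) (2,2) (3,2) (4,2) (5,2) (0,2) (2,3) (3,4) (4,5) (2,1) (3,0) (0,3) (0,1) [ray(0,1) blocked at (1,5)]
B attacks (0,5): no

Answer: no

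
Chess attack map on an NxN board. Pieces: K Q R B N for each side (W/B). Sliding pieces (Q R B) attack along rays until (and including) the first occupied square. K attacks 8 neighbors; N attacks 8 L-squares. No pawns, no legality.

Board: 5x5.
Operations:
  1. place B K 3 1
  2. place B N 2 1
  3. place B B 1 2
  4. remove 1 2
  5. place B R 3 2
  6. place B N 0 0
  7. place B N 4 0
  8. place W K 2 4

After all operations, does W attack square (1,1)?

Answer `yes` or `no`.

Op 1: place BK@(3,1)
Op 2: place BN@(2,1)
Op 3: place BB@(1,2)
Op 4: remove (1,2)
Op 5: place BR@(3,2)
Op 6: place BN@(0,0)
Op 7: place BN@(4,0)
Op 8: place WK@(2,4)
Per-piece attacks for W:
  WK@(2,4): attacks (2,3) (3,4) (1,4) (3,3) (1,3)
W attacks (1,1): no

Answer: no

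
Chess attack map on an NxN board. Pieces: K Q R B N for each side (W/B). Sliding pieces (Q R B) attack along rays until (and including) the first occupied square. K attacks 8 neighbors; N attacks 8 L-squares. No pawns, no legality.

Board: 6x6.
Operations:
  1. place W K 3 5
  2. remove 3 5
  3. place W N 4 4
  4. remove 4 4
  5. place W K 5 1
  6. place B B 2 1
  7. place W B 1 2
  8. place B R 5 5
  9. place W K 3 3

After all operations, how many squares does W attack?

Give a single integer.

Op 1: place WK@(3,5)
Op 2: remove (3,5)
Op 3: place WN@(4,4)
Op 4: remove (4,4)
Op 5: place WK@(5,1)
Op 6: place BB@(2,1)
Op 7: place WB@(1,2)
Op 8: place BR@(5,5)
Op 9: place WK@(3,3)
Per-piece attacks for W:
  WB@(1,2): attacks (2,3) (3,4) (4,5) (2,1) (0,3) (0,1) [ray(1,-1) blocked at (2,1)]
  WK@(3,3): attacks (3,4) (3,2) (4,3) (2,3) (4,4) (4,2) (2,4) (2,2)
  WK@(5,1): attacks (5,2) (5,0) (4,1) (4,2) (4,0)
Union (16 distinct): (0,1) (0,3) (2,1) (2,2) (2,3) (2,4) (3,2) (3,4) (4,0) (4,1) (4,2) (4,3) (4,4) (4,5) (5,0) (5,2)

Answer: 16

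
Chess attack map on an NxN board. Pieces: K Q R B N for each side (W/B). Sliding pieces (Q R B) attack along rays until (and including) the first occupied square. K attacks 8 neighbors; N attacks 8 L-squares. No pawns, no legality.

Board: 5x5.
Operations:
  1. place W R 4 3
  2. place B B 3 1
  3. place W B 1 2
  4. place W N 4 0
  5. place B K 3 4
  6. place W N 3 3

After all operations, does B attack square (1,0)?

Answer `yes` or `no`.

Op 1: place WR@(4,3)
Op 2: place BB@(3,1)
Op 3: place WB@(1,2)
Op 4: place WN@(4,0)
Op 5: place BK@(3,4)
Op 6: place WN@(3,3)
Per-piece attacks for B:
  BB@(3,1): attacks (4,2) (4,0) (2,2) (1,3) (0,4) (2,0) [ray(1,-1) blocked at (4,0)]
  BK@(3,4): attacks (3,3) (4,4) (2,4) (4,3) (2,3)
B attacks (1,0): no

Answer: no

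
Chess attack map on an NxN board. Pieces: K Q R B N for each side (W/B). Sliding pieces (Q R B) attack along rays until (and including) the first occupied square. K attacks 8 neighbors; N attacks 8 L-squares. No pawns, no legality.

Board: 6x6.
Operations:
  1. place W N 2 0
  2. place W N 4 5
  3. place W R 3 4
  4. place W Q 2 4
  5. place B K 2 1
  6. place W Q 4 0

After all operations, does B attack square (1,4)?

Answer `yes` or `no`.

Op 1: place WN@(2,0)
Op 2: place WN@(4,5)
Op 3: place WR@(3,4)
Op 4: place WQ@(2,4)
Op 5: place BK@(2,1)
Op 6: place WQ@(4,0)
Per-piece attacks for B:
  BK@(2,1): attacks (2,2) (2,0) (3,1) (1,1) (3,2) (3,0) (1,2) (1,0)
B attacks (1,4): no

Answer: no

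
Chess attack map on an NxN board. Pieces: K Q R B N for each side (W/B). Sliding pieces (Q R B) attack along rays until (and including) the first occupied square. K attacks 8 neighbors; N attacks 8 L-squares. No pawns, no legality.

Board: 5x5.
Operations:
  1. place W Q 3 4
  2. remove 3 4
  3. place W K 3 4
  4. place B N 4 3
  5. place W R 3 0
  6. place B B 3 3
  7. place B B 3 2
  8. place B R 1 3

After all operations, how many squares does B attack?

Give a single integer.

Answer: 16

Derivation:
Op 1: place WQ@(3,4)
Op 2: remove (3,4)
Op 3: place WK@(3,4)
Op 4: place BN@(4,3)
Op 5: place WR@(3,0)
Op 6: place BB@(3,3)
Op 7: place BB@(3,2)
Op 8: place BR@(1,3)
Per-piece attacks for B:
  BR@(1,3): attacks (1,4) (1,2) (1,1) (1,0) (2,3) (3,3) (0,3) [ray(1,0) blocked at (3,3)]
  BB@(3,2): attacks (4,3) (4,1) (2,3) (1,4) (2,1) (1,0) [ray(1,1) blocked at (4,3)]
  BB@(3,3): attacks (4,4) (4,2) (2,4) (2,2) (1,1) (0,0)
  BN@(4,3): attacks (2,4) (3,1) (2,2)
Union (16 distinct): (0,0) (0,3) (1,0) (1,1) (1,2) (1,4) (2,1) (2,2) (2,3) (2,4) (3,1) (3,3) (4,1) (4,2) (4,3) (4,4)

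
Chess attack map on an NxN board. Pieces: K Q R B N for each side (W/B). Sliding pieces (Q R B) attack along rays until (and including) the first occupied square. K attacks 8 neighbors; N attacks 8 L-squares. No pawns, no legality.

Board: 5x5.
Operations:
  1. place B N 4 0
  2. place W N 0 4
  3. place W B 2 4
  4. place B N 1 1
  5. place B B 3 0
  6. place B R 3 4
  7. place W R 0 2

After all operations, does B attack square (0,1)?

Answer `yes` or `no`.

Op 1: place BN@(4,0)
Op 2: place WN@(0,4)
Op 3: place WB@(2,4)
Op 4: place BN@(1,1)
Op 5: place BB@(3,0)
Op 6: place BR@(3,4)
Op 7: place WR@(0,2)
Per-piece attacks for B:
  BN@(1,1): attacks (2,3) (3,2) (0,3) (3,0)
  BB@(3,0): attacks (4,1) (2,1) (1,2) (0,3)
  BR@(3,4): attacks (3,3) (3,2) (3,1) (3,0) (4,4) (2,4) [ray(0,-1) blocked at (3,0); ray(-1,0) blocked at (2,4)]
  BN@(4,0): attacks (3,2) (2,1)
B attacks (0,1): no

Answer: no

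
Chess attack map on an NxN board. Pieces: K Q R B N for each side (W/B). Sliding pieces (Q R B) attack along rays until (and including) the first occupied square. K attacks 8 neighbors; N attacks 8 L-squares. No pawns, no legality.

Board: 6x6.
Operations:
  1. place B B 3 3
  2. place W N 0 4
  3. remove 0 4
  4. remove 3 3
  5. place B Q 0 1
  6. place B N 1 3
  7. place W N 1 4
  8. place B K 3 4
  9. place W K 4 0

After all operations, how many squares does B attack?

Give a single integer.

Op 1: place BB@(3,3)
Op 2: place WN@(0,4)
Op 3: remove (0,4)
Op 4: remove (3,3)
Op 5: place BQ@(0,1)
Op 6: place BN@(1,3)
Op 7: place WN@(1,4)
Op 8: place BK@(3,4)
Op 9: place WK@(4,0)
Per-piece attacks for B:
  BQ@(0,1): attacks (0,2) (0,3) (0,4) (0,5) (0,0) (1,1) (2,1) (3,1) (4,1) (5,1) (1,2) (2,3) (3,4) (1,0) [ray(1,1) blocked at (3,4)]
  BN@(1,3): attacks (2,5) (3,4) (0,5) (2,1) (3,2) (0,1)
  BK@(3,4): attacks (3,5) (3,3) (4,4) (2,4) (4,5) (4,3) (2,5) (2,3)
Union (23 distinct): (0,0) (0,1) (0,2) (0,3) (0,4) (0,5) (1,0) (1,1) (1,2) (2,1) (2,3) (2,4) (2,5) (3,1) (3,2) (3,3) (3,4) (3,5) (4,1) (4,3) (4,4) (4,5) (5,1)

Answer: 23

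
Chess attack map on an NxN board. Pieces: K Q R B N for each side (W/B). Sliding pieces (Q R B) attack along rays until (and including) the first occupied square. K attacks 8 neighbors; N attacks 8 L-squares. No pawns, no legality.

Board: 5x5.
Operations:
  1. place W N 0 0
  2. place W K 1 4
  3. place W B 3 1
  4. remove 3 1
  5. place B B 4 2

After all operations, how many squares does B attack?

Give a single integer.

Answer: 4

Derivation:
Op 1: place WN@(0,0)
Op 2: place WK@(1,4)
Op 3: place WB@(3,1)
Op 4: remove (3,1)
Op 5: place BB@(4,2)
Per-piece attacks for B:
  BB@(4,2): attacks (3,3) (2,4) (3,1) (2,0)
Union (4 distinct): (2,0) (2,4) (3,1) (3,3)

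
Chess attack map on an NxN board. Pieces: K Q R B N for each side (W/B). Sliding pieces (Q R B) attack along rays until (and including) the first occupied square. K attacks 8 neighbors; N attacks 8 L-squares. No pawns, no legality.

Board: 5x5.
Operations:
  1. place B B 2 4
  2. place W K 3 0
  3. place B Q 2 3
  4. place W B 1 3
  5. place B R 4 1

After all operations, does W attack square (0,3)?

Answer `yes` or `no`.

Answer: no

Derivation:
Op 1: place BB@(2,4)
Op 2: place WK@(3,0)
Op 3: place BQ@(2,3)
Op 4: place WB@(1,3)
Op 5: place BR@(4,1)
Per-piece attacks for W:
  WB@(1,3): attacks (2,4) (2,2) (3,1) (4,0) (0,4) (0,2) [ray(1,1) blocked at (2,4)]
  WK@(3,0): attacks (3,1) (4,0) (2,0) (4,1) (2,1)
W attacks (0,3): no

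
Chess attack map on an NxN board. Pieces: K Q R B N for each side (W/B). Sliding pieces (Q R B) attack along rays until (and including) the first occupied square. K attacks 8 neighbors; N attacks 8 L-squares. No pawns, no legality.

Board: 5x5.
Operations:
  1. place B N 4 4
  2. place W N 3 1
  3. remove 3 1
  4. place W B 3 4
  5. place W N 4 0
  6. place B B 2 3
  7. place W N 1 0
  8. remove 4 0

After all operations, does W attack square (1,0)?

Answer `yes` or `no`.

Answer: no

Derivation:
Op 1: place BN@(4,4)
Op 2: place WN@(3,1)
Op 3: remove (3,1)
Op 4: place WB@(3,4)
Op 5: place WN@(4,0)
Op 6: place BB@(2,3)
Op 7: place WN@(1,0)
Op 8: remove (4,0)
Per-piece attacks for W:
  WN@(1,0): attacks (2,2) (3,1) (0,2)
  WB@(3,4): attacks (4,3) (2,3) [ray(-1,-1) blocked at (2,3)]
W attacks (1,0): no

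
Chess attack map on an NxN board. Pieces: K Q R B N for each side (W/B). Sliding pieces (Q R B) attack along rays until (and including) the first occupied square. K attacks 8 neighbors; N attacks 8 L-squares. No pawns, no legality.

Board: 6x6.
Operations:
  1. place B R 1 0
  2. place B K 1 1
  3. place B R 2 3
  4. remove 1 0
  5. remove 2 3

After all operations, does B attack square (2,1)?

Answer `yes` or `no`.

Answer: yes

Derivation:
Op 1: place BR@(1,0)
Op 2: place BK@(1,1)
Op 3: place BR@(2,3)
Op 4: remove (1,0)
Op 5: remove (2,3)
Per-piece attacks for B:
  BK@(1,1): attacks (1,2) (1,0) (2,1) (0,1) (2,2) (2,0) (0,2) (0,0)
B attacks (2,1): yes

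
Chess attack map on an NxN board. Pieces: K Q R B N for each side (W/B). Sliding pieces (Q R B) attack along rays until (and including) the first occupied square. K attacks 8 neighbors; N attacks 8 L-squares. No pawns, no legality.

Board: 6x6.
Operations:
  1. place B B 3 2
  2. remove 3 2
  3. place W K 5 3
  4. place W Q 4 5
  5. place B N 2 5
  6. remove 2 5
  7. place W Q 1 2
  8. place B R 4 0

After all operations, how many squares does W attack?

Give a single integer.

Answer: 27

Derivation:
Op 1: place BB@(3,2)
Op 2: remove (3,2)
Op 3: place WK@(5,3)
Op 4: place WQ@(4,5)
Op 5: place BN@(2,5)
Op 6: remove (2,5)
Op 7: place WQ@(1,2)
Op 8: place BR@(4,0)
Per-piece attacks for W:
  WQ@(1,2): attacks (1,3) (1,4) (1,5) (1,1) (1,0) (2,2) (3,2) (4,2) (5,2) (0,2) (2,3) (3,4) (4,5) (2,1) (3,0) (0,3) (0,1) [ray(1,1) blocked at (4,5)]
  WQ@(4,5): attacks (4,4) (4,3) (4,2) (4,1) (4,0) (5,5) (3,5) (2,5) (1,5) (0,5) (5,4) (3,4) (2,3) (1,2) [ray(0,-1) blocked at (4,0); ray(-1,-1) blocked at (1,2)]
  WK@(5,3): attacks (5,4) (5,2) (4,3) (4,4) (4,2)
Union (27 distinct): (0,1) (0,2) (0,3) (0,5) (1,0) (1,1) (1,2) (1,3) (1,4) (1,5) (2,1) (2,2) (2,3) (2,5) (3,0) (3,2) (3,4) (3,5) (4,0) (4,1) (4,2) (4,3) (4,4) (4,5) (5,2) (5,4) (5,5)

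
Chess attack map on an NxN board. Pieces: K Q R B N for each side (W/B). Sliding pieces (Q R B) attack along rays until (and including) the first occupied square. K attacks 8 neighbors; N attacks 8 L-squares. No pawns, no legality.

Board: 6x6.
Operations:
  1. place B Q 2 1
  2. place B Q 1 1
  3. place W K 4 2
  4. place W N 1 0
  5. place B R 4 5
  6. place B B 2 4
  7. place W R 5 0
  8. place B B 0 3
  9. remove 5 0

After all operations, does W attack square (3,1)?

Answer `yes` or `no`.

Op 1: place BQ@(2,1)
Op 2: place BQ@(1,1)
Op 3: place WK@(4,2)
Op 4: place WN@(1,0)
Op 5: place BR@(4,5)
Op 6: place BB@(2,4)
Op 7: place WR@(5,0)
Op 8: place BB@(0,3)
Op 9: remove (5,0)
Per-piece attacks for W:
  WN@(1,0): attacks (2,2) (3,1) (0,2)
  WK@(4,2): attacks (4,3) (4,1) (5,2) (3,2) (5,3) (5,1) (3,3) (3,1)
W attacks (3,1): yes

Answer: yes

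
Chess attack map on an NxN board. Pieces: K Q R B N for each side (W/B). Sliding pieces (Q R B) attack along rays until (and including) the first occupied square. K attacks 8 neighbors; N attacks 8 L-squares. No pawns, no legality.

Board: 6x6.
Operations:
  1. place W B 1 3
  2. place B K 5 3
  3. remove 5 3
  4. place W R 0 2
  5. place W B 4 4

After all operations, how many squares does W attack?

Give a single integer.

Op 1: place WB@(1,3)
Op 2: place BK@(5,3)
Op 3: remove (5,3)
Op 4: place WR@(0,2)
Op 5: place WB@(4,4)
Per-piece attacks for W:
  WR@(0,2): attacks (0,3) (0,4) (0,5) (0,1) (0,0) (1,2) (2,2) (3,2) (4,2) (5,2)
  WB@(1,3): attacks (2,4) (3,5) (2,2) (3,1) (4,0) (0,4) (0,2) [ray(-1,-1) blocked at (0,2)]
  WB@(4,4): attacks (5,5) (5,3) (3,5) (3,3) (2,2) (1,1) (0,0)
Union (19 distinct): (0,0) (0,1) (0,2) (0,3) (0,4) (0,5) (1,1) (1,2) (2,2) (2,4) (3,1) (3,2) (3,3) (3,5) (4,0) (4,2) (5,2) (5,3) (5,5)

Answer: 19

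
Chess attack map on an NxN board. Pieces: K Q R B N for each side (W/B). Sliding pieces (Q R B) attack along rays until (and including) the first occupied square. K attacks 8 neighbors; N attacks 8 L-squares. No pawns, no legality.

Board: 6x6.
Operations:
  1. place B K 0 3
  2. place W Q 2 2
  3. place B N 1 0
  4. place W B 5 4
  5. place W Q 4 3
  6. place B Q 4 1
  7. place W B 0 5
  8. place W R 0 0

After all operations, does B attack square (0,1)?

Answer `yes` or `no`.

Op 1: place BK@(0,3)
Op 2: place WQ@(2,2)
Op 3: place BN@(1,0)
Op 4: place WB@(5,4)
Op 5: place WQ@(4,3)
Op 6: place BQ@(4,1)
Op 7: place WB@(0,5)
Op 8: place WR@(0,0)
Per-piece attacks for B:
  BK@(0,3): attacks (0,4) (0,2) (1,3) (1,4) (1,2)
  BN@(1,0): attacks (2,2) (3,1) (0,2)
  BQ@(4,1): attacks (4,2) (4,3) (4,0) (5,1) (3,1) (2,1) (1,1) (0,1) (5,2) (5,0) (3,2) (2,3) (1,4) (0,5) (3,0) [ray(0,1) blocked at (4,3); ray(-1,1) blocked at (0,5)]
B attacks (0,1): yes

Answer: yes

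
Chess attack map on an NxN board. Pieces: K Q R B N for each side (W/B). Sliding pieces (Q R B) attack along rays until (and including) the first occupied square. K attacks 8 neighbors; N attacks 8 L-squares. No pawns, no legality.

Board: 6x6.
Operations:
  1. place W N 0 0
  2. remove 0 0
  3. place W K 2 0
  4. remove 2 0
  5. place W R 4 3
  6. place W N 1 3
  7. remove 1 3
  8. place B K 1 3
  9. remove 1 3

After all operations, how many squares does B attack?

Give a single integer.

Op 1: place WN@(0,0)
Op 2: remove (0,0)
Op 3: place WK@(2,0)
Op 4: remove (2,0)
Op 5: place WR@(4,3)
Op 6: place WN@(1,3)
Op 7: remove (1,3)
Op 8: place BK@(1,3)
Op 9: remove (1,3)
Per-piece attacks for B:
Union (0 distinct): (none)

Answer: 0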